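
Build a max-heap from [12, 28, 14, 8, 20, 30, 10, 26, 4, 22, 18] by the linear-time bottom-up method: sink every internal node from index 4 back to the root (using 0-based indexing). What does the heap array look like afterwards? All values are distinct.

sift down from index 4:
  20 vs larger child 22 at index 9, swap → [12, 28, 14, 8, 22, 30, 10, 26, 4, 20, 18]
sift down from index 3:
  8 vs larger child 26 at index 7, swap → [12, 28, 14, 26, 22, 30, 10, 8, 4, 20, 18]
sift down from index 2:
  14 vs larger child 30 at index 5, swap → [12, 28, 30, 26, 22, 14, 10, 8, 4, 20, 18]
sift down from index 1: already satisfies heap property
sift down from index 0:
  12 vs larger child 30 at index 2, swap → [30, 28, 12, 26, 22, 14, 10, 8, 4, 20, 18]
  12 vs larger child 14 at index 5, swap → [30, 28, 14, 26, 22, 12, 10, 8, 4, 20, 18]

[30, 28, 14, 26, 22, 12, 10, 8, 4, 20, 18]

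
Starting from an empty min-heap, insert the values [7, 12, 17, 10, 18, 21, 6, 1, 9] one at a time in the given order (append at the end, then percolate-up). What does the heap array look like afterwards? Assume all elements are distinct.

[1, 6, 7, 9, 18, 21, 17, 12, 10]

Insert 7:
  append 7 at index 0 → [7] (no swap needed)
Insert 12:
  append 12 at index 1 → [7, 12] (no swap needed)
Insert 17:
  append 17 at index 2 → [7, 12, 17] (no swap needed)
Insert 10:
  append 10 at index 3 → [7, 12, 17, 10]
  10 < parent 12 at index 1, swap → [7, 10, 17, 12]
Insert 18:
  append 18 at index 4 → [7, 10, 17, 12, 18] (no swap needed)
Insert 21:
  append 21 at index 5 → [7, 10, 17, 12, 18, 21] (no swap needed)
Insert 6:
  append 6 at index 6 → [7, 10, 17, 12, 18, 21, 6]
  6 < parent 17 at index 2, swap → [7, 10, 6, 12, 18, 21, 17]
  6 < parent 7 at index 0, swap → [6, 10, 7, 12, 18, 21, 17]
Insert 1:
  append 1 at index 7 → [6, 10, 7, 12, 18, 21, 17, 1]
  1 < parent 12 at index 3, swap → [6, 10, 7, 1, 18, 21, 17, 12]
  1 < parent 10 at index 1, swap → [6, 1, 7, 10, 18, 21, 17, 12]
  1 < parent 6 at index 0, swap → [1, 6, 7, 10, 18, 21, 17, 12]
Insert 9:
  append 9 at index 8 → [1, 6, 7, 10, 18, 21, 17, 12, 9]
  9 < parent 10 at index 3, swap → [1, 6, 7, 9, 18, 21, 17, 12, 10]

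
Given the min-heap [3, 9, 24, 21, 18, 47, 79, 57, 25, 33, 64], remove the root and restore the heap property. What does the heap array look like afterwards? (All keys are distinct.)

[9, 18, 24, 21, 33, 47, 79, 57, 25, 64]

remove root 3; move last element 64 to root → [64, 9, 24, 21, 18, 47, 79, 57, 25, 33]
64 vs smaller child 9 at index 1, swap → [9, 64, 24, 21, 18, 47, 79, 57, 25, 33]
64 vs smaller child 18 at index 4, swap → [9, 18, 24, 21, 64, 47, 79, 57, 25, 33]
64 vs only child 33 at index 9, swap → [9, 18, 24, 21, 33, 47, 79, 57, 25, 64]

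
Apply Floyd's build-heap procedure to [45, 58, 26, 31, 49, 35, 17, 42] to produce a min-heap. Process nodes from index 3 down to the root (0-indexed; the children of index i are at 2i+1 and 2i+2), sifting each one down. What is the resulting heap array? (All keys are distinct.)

[17, 31, 26, 42, 49, 35, 45, 58]

sift down from index 3: already satisfies heap property
sift down from index 2:
  26 vs smaller child 17 at index 6, swap → [45, 58, 17, 31, 49, 35, 26, 42]
sift down from index 1:
  58 vs smaller child 31 at index 3, swap → [45, 31, 17, 58, 49, 35, 26, 42]
  58 vs only child 42 at index 7, swap → [45, 31, 17, 42, 49, 35, 26, 58]
sift down from index 0:
  45 vs smaller child 17 at index 2, swap → [17, 31, 45, 42, 49, 35, 26, 58]
  45 vs smaller child 26 at index 6, swap → [17, 31, 26, 42, 49, 35, 45, 58]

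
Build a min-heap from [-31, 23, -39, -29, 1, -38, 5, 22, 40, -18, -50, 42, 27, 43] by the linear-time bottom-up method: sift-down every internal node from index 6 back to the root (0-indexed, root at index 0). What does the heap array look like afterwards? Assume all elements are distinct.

sift down from index 6: already satisfies heap property
sift down from index 5: already satisfies heap property
sift down from index 4:
  1 vs smaller child -50 at index 10, swap → [-31, 23, -39, -29, -50, -38, 5, 22, 40, -18, 1, 42, 27, 43]
sift down from index 3: already satisfies heap property
sift down from index 2: already satisfies heap property
sift down from index 1:
  23 vs smaller child -50 at index 4, swap → [-31, -50, -39, -29, 23, -38, 5, 22, 40, -18, 1, 42, 27, 43]
  23 vs smaller child -18 at index 9, swap → [-31, -50, -39, -29, -18, -38, 5, 22, 40, 23, 1, 42, 27, 43]
sift down from index 0:
  -31 vs smaller child -50 at index 1, swap → [-50, -31, -39, -29, -18, -38, 5, 22, 40, 23, 1, 42, 27, 43]

[-50, -31, -39, -29, -18, -38, 5, 22, 40, 23, 1, 42, 27, 43]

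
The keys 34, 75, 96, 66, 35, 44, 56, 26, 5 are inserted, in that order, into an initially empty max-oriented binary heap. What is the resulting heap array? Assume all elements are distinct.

Insert 34:
  append 34 at index 0 → [34] (no swap needed)
Insert 75:
  append 75 at index 1 → [34, 75]
  75 > parent 34 at index 0, swap → [75, 34]
Insert 96:
  append 96 at index 2 → [75, 34, 96]
  96 > parent 75 at index 0, swap → [96, 34, 75]
Insert 66:
  append 66 at index 3 → [96, 34, 75, 66]
  66 > parent 34 at index 1, swap → [96, 66, 75, 34]
Insert 35:
  append 35 at index 4 → [96, 66, 75, 34, 35] (no swap needed)
Insert 44:
  append 44 at index 5 → [96, 66, 75, 34, 35, 44] (no swap needed)
Insert 56:
  append 56 at index 6 → [96, 66, 75, 34, 35, 44, 56] (no swap needed)
Insert 26:
  append 26 at index 7 → [96, 66, 75, 34, 35, 44, 56, 26] (no swap needed)
Insert 5:
  append 5 at index 8 → [96, 66, 75, 34, 35, 44, 56, 26, 5] (no swap needed)

[96, 66, 75, 34, 35, 44, 56, 26, 5]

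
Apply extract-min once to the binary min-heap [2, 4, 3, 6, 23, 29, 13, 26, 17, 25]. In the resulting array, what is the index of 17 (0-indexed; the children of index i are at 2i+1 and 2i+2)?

8

remove root 2; move last element 25 to root → [25, 4, 3, 6, 23, 29, 13, 26, 17]
25 vs smaller child 3 at index 2, swap → [3, 4, 25, 6, 23, 29, 13, 26, 17]
25 vs smaller child 13 at index 6, swap → [3, 4, 13, 6, 23, 29, 25, 26, 17]
resulting array: [3, 4, 13, 6, 23, 29, 25, 26, 17]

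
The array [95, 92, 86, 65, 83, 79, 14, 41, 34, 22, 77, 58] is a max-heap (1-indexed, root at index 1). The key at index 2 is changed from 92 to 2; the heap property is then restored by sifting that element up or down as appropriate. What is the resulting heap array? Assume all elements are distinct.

[95, 83, 86, 65, 77, 79, 14, 41, 34, 22, 2, 58]

set index 2 from 92 to 2 → [95, 2, 86, 65, 83, 79, 14, 41, 34, 22, 77, 58]
2 vs larger child 83 at index 5, swap → [95, 83, 86, 65, 2, 79, 14, 41, 34, 22, 77, 58]
2 vs larger child 77 at index 11, swap → [95, 83, 86, 65, 77, 79, 14, 41, 34, 22, 2, 58]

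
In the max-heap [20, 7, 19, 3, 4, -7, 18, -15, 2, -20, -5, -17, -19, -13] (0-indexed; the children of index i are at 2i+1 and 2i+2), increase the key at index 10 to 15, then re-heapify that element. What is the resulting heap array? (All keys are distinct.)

[20, 15, 19, 3, 7, -7, 18, -15, 2, -20, 4, -17, -19, -13]

set index 10 from -5 to 15 → [20, 7, 19, 3, 4, -7, 18, -15, 2, -20, 15, -17, -19, -13]
15 > parent 4 at index 4, swap → [20, 7, 19, 3, 15, -7, 18, -15, 2, -20, 4, -17, -19, -13]
15 > parent 7 at index 1, swap → [20, 15, 19, 3, 7, -7, 18, -15, 2, -20, 4, -17, -19, -13]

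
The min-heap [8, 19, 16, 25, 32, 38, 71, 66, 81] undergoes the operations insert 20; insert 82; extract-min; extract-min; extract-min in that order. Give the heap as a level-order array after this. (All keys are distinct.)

insert 20:
  append 20 at index 9 → [8, 19, 16, 25, 32, 38, 71, 66, 81, 20]
  20 < parent 32 at index 4, swap → [8, 19, 16, 25, 20, 38, 71, 66, 81, 32]
insert 82:
  append 82 at index 10 → [8, 19, 16, 25, 20, 38, 71, 66, 81, 32, 82] (no swap needed)
extract-min → returns 8:
  remove root 8; move last element 82 to root → [82, 19, 16, 25, 20, 38, 71, 66, 81, 32]
  82 vs smaller child 16 at index 2, swap → [16, 19, 82, 25, 20, 38, 71, 66, 81, 32]
  82 vs smaller child 38 at index 5, swap → [16, 19, 38, 25, 20, 82, 71, 66, 81, 32]
extract-min → returns 16:
  remove root 16; move last element 32 to root → [32, 19, 38, 25, 20, 82, 71, 66, 81]
  32 vs smaller child 19 at index 1, swap → [19, 32, 38, 25, 20, 82, 71, 66, 81]
  32 vs smaller child 20 at index 4, swap → [19, 20, 38, 25, 32, 82, 71, 66, 81]
extract-min → returns 19:
  remove root 19; move last element 81 to root → [81, 20, 38, 25, 32, 82, 71, 66]
  81 vs smaller child 20 at index 1, swap → [20, 81, 38, 25, 32, 82, 71, 66]
  81 vs smaller child 25 at index 3, swap → [20, 25, 38, 81, 32, 82, 71, 66]
  81 vs only child 66 at index 7, swap → [20, 25, 38, 66, 32, 82, 71, 81]

[20, 25, 38, 66, 32, 82, 71, 81]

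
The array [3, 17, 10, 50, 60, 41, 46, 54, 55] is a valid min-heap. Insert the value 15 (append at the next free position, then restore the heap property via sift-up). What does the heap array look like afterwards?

append 15 at index 9 → [3, 17, 10, 50, 60, 41, 46, 54, 55, 15]
15 < parent 60 at index 4, swap → [3, 17, 10, 50, 15, 41, 46, 54, 55, 60]
15 < parent 17 at index 1, swap → [3, 15, 10, 50, 17, 41, 46, 54, 55, 60]

[3, 15, 10, 50, 17, 41, 46, 54, 55, 60]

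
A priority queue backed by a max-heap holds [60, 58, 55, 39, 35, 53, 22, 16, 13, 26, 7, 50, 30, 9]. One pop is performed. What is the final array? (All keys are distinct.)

remove root 60; move last element 9 to root → [9, 58, 55, 39, 35, 53, 22, 16, 13, 26, 7, 50, 30]
9 vs larger child 58 at index 1, swap → [58, 9, 55, 39, 35, 53, 22, 16, 13, 26, 7, 50, 30]
9 vs larger child 39 at index 3, swap → [58, 39, 55, 9, 35, 53, 22, 16, 13, 26, 7, 50, 30]
9 vs larger child 16 at index 7, swap → [58, 39, 55, 16, 35, 53, 22, 9, 13, 26, 7, 50, 30]

[58, 39, 55, 16, 35, 53, 22, 9, 13, 26, 7, 50, 30]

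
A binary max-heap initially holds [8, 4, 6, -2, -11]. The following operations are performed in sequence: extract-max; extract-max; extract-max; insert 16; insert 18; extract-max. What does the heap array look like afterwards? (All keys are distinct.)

extract-max → returns 8:
  remove root 8; move last element -11 to root → [-11, 4, 6, -2]
  -11 vs larger child 6 at index 2, swap → [6, 4, -11, -2]
extract-max → returns 6:
  remove root 6; move last element -2 to root → [-2, 4, -11]
  -2 vs larger child 4 at index 1, swap → [4, -2, -11]
extract-max → returns 4:
  remove root 4; move last element -11 to root → [-11, -2]
  -11 vs only child -2 at index 1, swap → [-2, -11]
insert 16:
  append 16 at index 2 → [-2, -11, 16]
  16 > parent -2 at index 0, swap → [16, -11, -2]
insert 18:
  append 18 at index 3 → [16, -11, -2, 18]
  18 > parent -11 at index 1, swap → [16, 18, -2, -11]
  18 > parent 16 at index 0, swap → [18, 16, -2, -11]
extract-max → returns 18:
  remove root 18; move last element -11 to root → [-11, 16, -2]
  -11 vs larger child 16 at index 1, swap → [16, -11, -2]

[16, -11, -2]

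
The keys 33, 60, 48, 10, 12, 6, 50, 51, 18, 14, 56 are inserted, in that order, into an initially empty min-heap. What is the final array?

Insert 33:
  append 33 at index 0 → [33] (no swap needed)
Insert 60:
  append 60 at index 1 → [33, 60] (no swap needed)
Insert 48:
  append 48 at index 2 → [33, 60, 48] (no swap needed)
Insert 10:
  append 10 at index 3 → [33, 60, 48, 10]
  10 < parent 60 at index 1, swap → [33, 10, 48, 60]
  10 < parent 33 at index 0, swap → [10, 33, 48, 60]
Insert 12:
  append 12 at index 4 → [10, 33, 48, 60, 12]
  12 < parent 33 at index 1, swap → [10, 12, 48, 60, 33]
Insert 6:
  append 6 at index 5 → [10, 12, 48, 60, 33, 6]
  6 < parent 48 at index 2, swap → [10, 12, 6, 60, 33, 48]
  6 < parent 10 at index 0, swap → [6, 12, 10, 60, 33, 48]
Insert 50:
  append 50 at index 6 → [6, 12, 10, 60, 33, 48, 50] (no swap needed)
Insert 51:
  append 51 at index 7 → [6, 12, 10, 60, 33, 48, 50, 51]
  51 < parent 60 at index 3, swap → [6, 12, 10, 51, 33, 48, 50, 60]
Insert 18:
  append 18 at index 8 → [6, 12, 10, 51, 33, 48, 50, 60, 18]
  18 < parent 51 at index 3, swap → [6, 12, 10, 18, 33, 48, 50, 60, 51]
Insert 14:
  append 14 at index 9 → [6, 12, 10, 18, 33, 48, 50, 60, 51, 14]
  14 < parent 33 at index 4, swap → [6, 12, 10, 18, 14, 48, 50, 60, 51, 33]
Insert 56:
  append 56 at index 10 → [6, 12, 10, 18, 14, 48, 50, 60, 51, 33, 56] (no swap needed)

[6, 12, 10, 18, 14, 48, 50, 60, 51, 33, 56]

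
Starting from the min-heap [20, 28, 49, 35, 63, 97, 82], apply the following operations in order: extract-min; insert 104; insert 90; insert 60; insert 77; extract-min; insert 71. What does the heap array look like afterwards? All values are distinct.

[35, 60, 49, 77, 63, 97, 104, 90, 82, 71]

extract-min → returns 20:
  remove root 20; move last element 82 to root → [82, 28, 49, 35, 63, 97]
  82 vs smaller child 28 at index 1, swap → [28, 82, 49, 35, 63, 97]
  82 vs smaller child 35 at index 3, swap → [28, 35, 49, 82, 63, 97]
insert 104:
  append 104 at index 6 → [28, 35, 49, 82, 63, 97, 104] (no swap needed)
insert 90:
  append 90 at index 7 → [28, 35, 49, 82, 63, 97, 104, 90] (no swap needed)
insert 60:
  append 60 at index 8 → [28, 35, 49, 82, 63, 97, 104, 90, 60]
  60 < parent 82 at index 3, swap → [28, 35, 49, 60, 63, 97, 104, 90, 82]
insert 77:
  append 77 at index 9 → [28, 35, 49, 60, 63, 97, 104, 90, 82, 77] (no swap needed)
extract-min → returns 28:
  remove root 28; move last element 77 to root → [77, 35, 49, 60, 63, 97, 104, 90, 82]
  77 vs smaller child 35 at index 1, swap → [35, 77, 49, 60, 63, 97, 104, 90, 82]
  77 vs smaller child 60 at index 3, swap → [35, 60, 49, 77, 63, 97, 104, 90, 82]
insert 71:
  append 71 at index 9 → [35, 60, 49, 77, 63, 97, 104, 90, 82, 71] (no swap needed)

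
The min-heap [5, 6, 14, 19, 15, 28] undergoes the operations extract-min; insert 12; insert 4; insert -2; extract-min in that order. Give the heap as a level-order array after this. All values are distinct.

extract-min → returns 5:
  remove root 5; move last element 28 to root → [28, 6, 14, 19, 15]
  28 vs smaller child 6 at index 1, swap → [6, 28, 14, 19, 15]
  28 vs smaller child 15 at index 4, swap → [6, 15, 14, 19, 28]
insert 12:
  append 12 at index 5 → [6, 15, 14, 19, 28, 12]
  12 < parent 14 at index 2, swap → [6, 15, 12, 19, 28, 14]
insert 4:
  append 4 at index 6 → [6, 15, 12, 19, 28, 14, 4]
  4 < parent 12 at index 2, swap → [6, 15, 4, 19, 28, 14, 12]
  4 < parent 6 at index 0, swap → [4, 15, 6, 19, 28, 14, 12]
insert -2:
  append -2 at index 7 → [4, 15, 6, 19, 28, 14, 12, -2]
  -2 < parent 19 at index 3, swap → [4, 15, 6, -2, 28, 14, 12, 19]
  -2 < parent 15 at index 1, swap → [4, -2, 6, 15, 28, 14, 12, 19]
  -2 < parent 4 at index 0, swap → [-2, 4, 6, 15, 28, 14, 12, 19]
extract-min → returns -2:
  remove root -2; move last element 19 to root → [19, 4, 6, 15, 28, 14, 12]
  19 vs smaller child 4 at index 1, swap → [4, 19, 6, 15, 28, 14, 12]
  19 vs smaller child 15 at index 3, swap → [4, 15, 6, 19, 28, 14, 12]

[4, 15, 6, 19, 28, 14, 12]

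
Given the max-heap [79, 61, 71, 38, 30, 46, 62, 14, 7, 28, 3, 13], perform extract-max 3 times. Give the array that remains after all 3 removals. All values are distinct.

[61, 38, 46, 28, 30, 3, 13, 14, 7]

extract-max #1 returns 79:
  remove root 79; move last element 13 to root → [13, 61, 71, 38, 30, 46, 62, 14, 7, 28, 3]
  13 vs larger child 71 at index 2, swap → [71, 61, 13, 38, 30, 46, 62, 14, 7, 28, 3]
  13 vs larger child 62 at index 6, swap → [71, 61, 62, 38, 30, 46, 13, 14, 7, 28, 3]
extract-max #2 returns 71:
  remove root 71; move last element 3 to root → [3, 61, 62, 38, 30, 46, 13, 14, 7, 28]
  3 vs larger child 62 at index 2, swap → [62, 61, 3, 38, 30, 46, 13, 14, 7, 28]
  3 vs larger child 46 at index 5, swap → [62, 61, 46, 38, 30, 3, 13, 14, 7, 28]
extract-max #3 returns 62:
  remove root 62; move last element 28 to root → [28, 61, 46, 38, 30, 3, 13, 14, 7]
  28 vs larger child 61 at index 1, swap → [61, 28, 46, 38, 30, 3, 13, 14, 7]
  28 vs larger child 38 at index 3, swap → [61, 38, 46, 28, 30, 3, 13, 14, 7]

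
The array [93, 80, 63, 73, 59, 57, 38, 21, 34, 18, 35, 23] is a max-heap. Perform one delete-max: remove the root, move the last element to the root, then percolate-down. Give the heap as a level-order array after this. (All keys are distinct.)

[80, 73, 63, 34, 59, 57, 38, 21, 23, 18, 35]

remove root 93; move last element 23 to root → [23, 80, 63, 73, 59, 57, 38, 21, 34, 18, 35]
23 vs larger child 80 at index 1, swap → [80, 23, 63, 73, 59, 57, 38, 21, 34, 18, 35]
23 vs larger child 73 at index 3, swap → [80, 73, 63, 23, 59, 57, 38, 21, 34, 18, 35]
23 vs larger child 34 at index 8, swap → [80, 73, 63, 34, 59, 57, 38, 21, 23, 18, 35]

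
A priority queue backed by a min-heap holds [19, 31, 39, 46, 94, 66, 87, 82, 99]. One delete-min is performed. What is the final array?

[31, 46, 39, 82, 94, 66, 87, 99]

remove root 19; move last element 99 to root → [99, 31, 39, 46, 94, 66, 87, 82]
99 vs smaller child 31 at index 1, swap → [31, 99, 39, 46, 94, 66, 87, 82]
99 vs smaller child 46 at index 3, swap → [31, 46, 39, 99, 94, 66, 87, 82]
99 vs only child 82 at index 7, swap → [31, 46, 39, 82, 94, 66, 87, 99]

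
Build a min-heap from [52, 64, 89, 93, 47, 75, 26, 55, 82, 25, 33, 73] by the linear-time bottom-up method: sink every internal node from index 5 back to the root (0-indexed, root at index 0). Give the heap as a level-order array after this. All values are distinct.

[25, 33, 26, 55, 47, 73, 89, 93, 82, 52, 64, 75]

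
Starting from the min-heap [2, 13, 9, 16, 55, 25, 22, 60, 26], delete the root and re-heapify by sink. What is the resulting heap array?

remove root 2; move last element 26 to root → [26, 13, 9, 16, 55, 25, 22, 60]
26 vs smaller child 9 at index 2, swap → [9, 13, 26, 16, 55, 25, 22, 60]
26 vs smaller child 22 at index 6, swap → [9, 13, 22, 16, 55, 25, 26, 60]

[9, 13, 22, 16, 55, 25, 26, 60]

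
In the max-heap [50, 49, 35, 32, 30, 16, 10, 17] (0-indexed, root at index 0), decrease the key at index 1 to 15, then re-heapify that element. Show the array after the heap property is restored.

[50, 32, 35, 17, 30, 16, 10, 15]

set index 1 from 49 to 15 → [50, 15, 35, 32, 30, 16, 10, 17]
15 vs larger child 32 at index 3, swap → [50, 32, 35, 15, 30, 16, 10, 17]
15 vs only child 17 at index 7, swap → [50, 32, 35, 17, 30, 16, 10, 15]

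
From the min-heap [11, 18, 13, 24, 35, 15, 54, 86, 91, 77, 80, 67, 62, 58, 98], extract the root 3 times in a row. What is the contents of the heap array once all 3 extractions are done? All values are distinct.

extract-min #1 returns 11:
  remove root 11; move last element 98 to root → [98, 18, 13, 24, 35, 15, 54, 86, 91, 77, 80, 67, 62, 58]
  98 vs smaller child 13 at index 2, swap → [13, 18, 98, 24, 35, 15, 54, 86, 91, 77, 80, 67, 62, 58]
  98 vs smaller child 15 at index 5, swap → [13, 18, 15, 24, 35, 98, 54, 86, 91, 77, 80, 67, 62, 58]
  98 vs smaller child 62 at index 12, swap → [13, 18, 15, 24, 35, 62, 54, 86, 91, 77, 80, 67, 98, 58]
extract-min #2 returns 13:
  remove root 13; move last element 58 to root → [58, 18, 15, 24, 35, 62, 54, 86, 91, 77, 80, 67, 98]
  58 vs smaller child 15 at index 2, swap → [15, 18, 58, 24, 35, 62, 54, 86, 91, 77, 80, 67, 98]
  58 vs smaller child 54 at index 6, swap → [15, 18, 54, 24, 35, 62, 58, 86, 91, 77, 80, 67, 98]
extract-min #3 returns 15:
  remove root 15; move last element 98 to root → [98, 18, 54, 24, 35, 62, 58, 86, 91, 77, 80, 67]
  98 vs smaller child 18 at index 1, swap → [18, 98, 54, 24, 35, 62, 58, 86, 91, 77, 80, 67]
  98 vs smaller child 24 at index 3, swap → [18, 24, 54, 98, 35, 62, 58, 86, 91, 77, 80, 67]
  98 vs smaller child 86 at index 7, swap → [18, 24, 54, 86, 35, 62, 58, 98, 91, 77, 80, 67]

[18, 24, 54, 86, 35, 62, 58, 98, 91, 77, 80, 67]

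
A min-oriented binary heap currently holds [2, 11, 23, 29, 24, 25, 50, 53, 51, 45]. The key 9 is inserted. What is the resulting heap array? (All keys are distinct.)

[2, 9, 23, 29, 11, 25, 50, 53, 51, 45, 24]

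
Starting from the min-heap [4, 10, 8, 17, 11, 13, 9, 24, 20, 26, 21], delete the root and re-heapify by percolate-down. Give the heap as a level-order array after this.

[8, 10, 9, 17, 11, 13, 21, 24, 20, 26]

remove root 4; move last element 21 to root → [21, 10, 8, 17, 11, 13, 9, 24, 20, 26]
21 vs smaller child 8 at index 2, swap → [8, 10, 21, 17, 11, 13, 9, 24, 20, 26]
21 vs smaller child 9 at index 6, swap → [8, 10, 9, 17, 11, 13, 21, 24, 20, 26]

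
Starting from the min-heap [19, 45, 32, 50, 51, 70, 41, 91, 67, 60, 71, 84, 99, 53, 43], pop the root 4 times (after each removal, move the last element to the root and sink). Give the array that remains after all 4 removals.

[45, 50, 53, 67, 51, 70, 99, 91, 84, 60, 71]

extract-min #1 returns 19:
  remove root 19; move last element 43 to root → [43, 45, 32, 50, 51, 70, 41, 91, 67, 60, 71, 84, 99, 53]
  43 vs smaller child 32 at index 2, swap → [32, 45, 43, 50, 51, 70, 41, 91, 67, 60, 71, 84, 99, 53]
  43 vs smaller child 41 at index 6, swap → [32, 45, 41, 50, 51, 70, 43, 91, 67, 60, 71, 84, 99, 53]
extract-min #2 returns 32:
  remove root 32; move last element 53 to root → [53, 45, 41, 50, 51, 70, 43, 91, 67, 60, 71, 84, 99]
  53 vs smaller child 41 at index 2, swap → [41, 45, 53, 50, 51, 70, 43, 91, 67, 60, 71, 84, 99]
  53 vs smaller child 43 at index 6, swap → [41, 45, 43, 50, 51, 70, 53, 91, 67, 60, 71, 84, 99]
extract-min #3 returns 41:
  remove root 41; move last element 99 to root → [99, 45, 43, 50, 51, 70, 53, 91, 67, 60, 71, 84]
  99 vs smaller child 43 at index 2, swap → [43, 45, 99, 50, 51, 70, 53, 91, 67, 60, 71, 84]
  99 vs smaller child 53 at index 6, swap → [43, 45, 53, 50, 51, 70, 99, 91, 67, 60, 71, 84]
extract-min #4 returns 43:
  remove root 43; move last element 84 to root → [84, 45, 53, 50, 51, 70, 99, 91, 67, 60, 71]
  84 vs smaller child 45 at index 1, swap → [45, 84, 53, 50, 51, 70, 99, 91, 67, 60, 71]
  84 vs smaller child 50 at index 3, swap → [45, 50, 53, 84, 51, 70, 99, 91, 67, 60, 71]
  84 vs smaller child 67 at index 8, swap → [45, 50, 53, 67, 51, 70, 99, 91, 84, 60, 71]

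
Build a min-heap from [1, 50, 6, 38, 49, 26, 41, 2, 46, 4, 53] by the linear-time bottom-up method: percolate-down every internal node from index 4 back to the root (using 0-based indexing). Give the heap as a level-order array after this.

sift down from index 4:
  49 vs smaller child 4 at index 9, swap → [1, 50, 6, 38, 4, 26, 41, 2, 46, 49, 53]
sift down from index 3:
  38 vs smaller child 2 at index 7, swap → [1, 50, 6, 2, 4, 26, 41, 38, 46, 49, 53]
sift down from index 2: already satisfies heap property
sift down from index 1:
  50 vs smaller child 2 at index 3, swap → [1, 2, 6, 50, 4, 26, 41, 38, 46, 49, 53]
  50 vs smaller child 38 at index 7, swap → [1, 2, 6, 38, 4, 26, 41, 50, 46, 49, 53]
sift down from index 0: already satisfies heap property

[1, 2, 6, 38, 4, 26, 41, 50, 46, 49, 53]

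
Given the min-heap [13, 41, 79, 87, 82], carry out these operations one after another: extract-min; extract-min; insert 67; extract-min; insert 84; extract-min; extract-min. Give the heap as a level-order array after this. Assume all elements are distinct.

[84, 87]

extract-min → returns 13:
  remove root 13; move last element 82 to root → [82, 41, 79, 87]
  82 vs smaller child 41 at index 1, swap → [41, 82, 79, 87]
extract-min → returns 41:
  remove root 41; move last element 87 to root → [87, 82, 79]
  87 vs smaller child 79 at index 2, swap → [79, 82, 87]
insert 67:
  append 67 at index 3 → [79, 82, 87, 67]
  67 < parent 82 at index 1, swap → [79, 67, 87, 82]
  67 < parent 79 at index 0, swap → [67, 79, 87, 82]
extract-min → returns 67:
  remove root 67; move last element 82 to root → [82, 79, 87]
  82 vs smaller child 79 at index 1, swap → [79, 82, 87]
insert 84:
  append 84 at index 3 → [79, 82, 87, 84] (no swap needed)
extract-min → returns 79:
  remove root 79; move last element 84 to root → [84, 82, 87]
  84 vs smaller child 82 at index 1, swap → [82, 84, 87]
extract-min → returns 82:
  remove root 82; move last element 87 to root → [87, 84]
  87 vs only child 84 at index 1, swap → [84, 87]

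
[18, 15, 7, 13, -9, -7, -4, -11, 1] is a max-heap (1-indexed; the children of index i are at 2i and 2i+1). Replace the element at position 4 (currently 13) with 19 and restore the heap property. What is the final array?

set index 4 from 13 to 19 → [18, 15, 7, 19, -9, -7, -4, -11, 1]
19 > parent 15 at index 2, swap → [18, 19, 7, 15, -9, -7, -4, -11, 1]
19 > parent 18 at index 1, swap → [19, 18, 7, 15, -9, -7, -4, -11, 1]

[19, 18, 7, 15, -9, -7, -4, -11, 1]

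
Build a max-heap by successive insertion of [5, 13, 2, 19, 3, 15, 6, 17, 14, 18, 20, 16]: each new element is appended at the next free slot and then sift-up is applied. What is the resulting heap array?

Insert 5:
  append 5 at index 0 → [5] (no swap needed)
Insert 13:
  append 13 at index 1 → [5, 13]
  13 > parent 5 at index 0, swap → [13, 5]
Insert 2:
  append 2 at index 2 → [13, 5, 2] (no swap needed)
Insert 19:
  append 19 at index 3 → [13, 5, 2, 19]
  19 > parent 5 at index 1, swap → [13, 19, 2, 5]
  19 > parent 13 at index 0, swap → [19, 13, 2, 5]
Insert 3:
  append 3 at index 4 → [19, 13, 2, 5, 3] (no swap needed)
Insert 15:
  append 15 at index 5 → [19, 13, 2, 5, 3, 15]
  15 > parent 2 at index 2, swap → [19, 13, 15, 5, 3, 2]
Insert 6:
  append 6 at index 6 → [19, 13, 15, 5, 3, 2, 6] (no swap needed)
Insert 17:
  append 17 at index 7 → [19, 13, 15, 5, 3, 2, 6, 17]
  17 > parent 5 at index 3, swap → [19, 13, 15, 17, 3, 2, 6, 5]
  17 > parent 13 at index 1, swap → [19, 17, 15, 13, 3, 2, 6, 5]
Insert 14:
  append 14 at index 8 → [19, 17, 15, 13, 3, 2, 6, 5, 14]
  14 > parent 13 at index 3, swap → [19, 17, 15, 14, 3, 2, 6, 5, 13]
Insert 18:
  append 18 at index 9 → [19, 17, 15, 14, 3, 2, 6, 5, 13, 18]
  18 > parent 3 at index 4, swap → [19, 17, 15, 14, 18, 2, 6, 5, 13, 3]
  18 > parent 17 at index 1, swap → [19, 18, 15, 14, 17, 2, 6, 5, 13, 3]
Insert 20:
  append 20 at index 10 → [19, 18, 15, 14, 17, 2, 6, 5, 13, 3, 20]
  20 > parent 17 at index 4, swap → [19, 18, 15, 14, 20, 2, 6, 5, 13, 3, 17]
  20 > parent 18 at index 1, swap → [19, 20, 15, 14, 18, 2, 6, 5, 13, 3, 17]
  20 > parent 19 at index 0, swap → [20, 19, 15, 14, 18, 2, 6, 5, 13, 3, 17]
Insert 16:
  append 16 at index 11 → [20, 19, 15, 14, 18, 2, 6, 5, 13, 3, 17, 16]
  16 > parent 2 at index 5, swap → [20, 19, 15, 14, 18, 16, 6, 5, 13, 3, 17, 2]
  16 > parent 15 at index 2, swap → [20, 19, 16, 14, 18, 15, 6, 5, 13, 3, 17, 2]

[20, 19, 16, 14, 18, 15, 6, 5, 13, 3, 17, 2]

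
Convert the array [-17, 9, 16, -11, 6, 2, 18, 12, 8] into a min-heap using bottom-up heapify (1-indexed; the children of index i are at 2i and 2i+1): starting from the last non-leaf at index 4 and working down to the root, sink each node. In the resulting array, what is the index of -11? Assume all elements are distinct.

sift down from index 4: already satisfies heap property
sift down from index 3:
  16 vs smaller child 2 at index 6, swap → [-17, 9, 2, -11, 6, 16, 18, 12, 8]
sift down from index 2:
  9 vs smaller child -11 at index 4, swap → [-17, -11, 2, 9, 6, 16, 18, 12, 8]
  9 vs smaller child 8 at index 9, swap → [-17, -11, 2, 8, 6, 16, 18, 12, 9]
sift down from index 1: already satisfies heap property
resulting array: [-17, -11, 2, 8, 6, 16, 18, 12, 9]

2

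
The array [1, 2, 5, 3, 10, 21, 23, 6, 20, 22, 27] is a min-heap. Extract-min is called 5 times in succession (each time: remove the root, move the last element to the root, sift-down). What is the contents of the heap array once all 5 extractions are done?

extract-min #1 returns 1:
  remove root 1; move last element 27 to root → [27, 2, 5, 3, 10, 21, 23, 6, 20, 22]
  27 vs smaller child 2 at index 1, swap → [2, 27, 5, 3, 10, 21, 23, 6, 20, 22]
  27 vs smaller child 3 at index 3, swap → [2, 3, 5, 27, 10, 21, 23, 6, 20, 22]
  27 vs smaller child 6 at index 7, swap → [2, 3, 5, 6, 10, 21, 23, 27, 20, 22]
extract-min #2 returns 2:
  remove root 2; move last element 22 to root → [22, 3, 5, 6, 10, 21, 23, 27, 20]
  22 vs smaller child 3 at index 1, swap → [3, 22, 5, 6, 10, 21, 23, 27, 20]
  22 vs smaller child 6 at index 3, swap → [3, 6, 5, 22, 10, 21, 23, 27, 20]
  22 vs smaller child 20 at index 8, swap → [3, 6, 5, 20, 10, 21, 23, 27, 22]
extract-min #3 returns 3:
  remove root 3; move last element 22 to root → [22, 6, 5, 20, 10, 21, 23, 27]
  22 vs smaller child 5 at index 2, swap → [5, 6, 22, 20, 10, 21, 23, 27]
  22 vs smaller child 21 at index 5, swap → [5, 6, 21, 20, 10, 22, 23, 27]
extract-min #4 returns 5:
  remove root 5; move last element 27 to root → [27, 6, 21, 20, 10, 22, 23]
  27 vs smaller child 6 at index 1, swap → [6, 27, 21, 20, 10, 22, 23]
  27 vs smaller child 10 at index 4, swap → [6, 10, 21, 20, 27, 22, 23]
extract-min #5 returns 6:
  remove root 6; move last element 23 to root → [23, 10, 21, 20, 27, 22]
  23 vs smaller child 10 at index 1, swap → [10, 23, 21, 20, 27, 22]
  23 vs smaller child 20 at index 3, swap → [10, 20, 21, 23, 27, 22]

[10, 20, 21, 23, 27, 22]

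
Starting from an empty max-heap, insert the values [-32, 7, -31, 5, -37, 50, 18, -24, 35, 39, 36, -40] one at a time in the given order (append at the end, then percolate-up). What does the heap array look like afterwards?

Insert -32:
  append -32 at index 0 → [-32] (no swap needed)
Insert 7:
  append 7 at index 1 → [-32, 7]
  7 > parent -32 at index 0, swap → [7, -32]
Insert -31:
  append -31 at index 2 → [7, -32, -31] (no swap needed)
Insert 5:
  append 5 at index 3 → [7, -32, -31, 5]
  5 > parent -32 at index 1, swap → [7, 5, -31, -32]
Insert -37:
  append -37 at index 4 → [7, 5, -31, -32, -37] (no swap needed)
Insert 50:
  append 50 at index 5 → [7, 5, -31, -32, -37, 50]
  50 > parent -31 at index 2, swap → [7, 5, 50, -32, -37, -31]
  50 > parent 7 at index 0, swap → [50, 5, 7, -32, -37, -31]
Insert 18:
  append 18 at index 6 → [50, 5, 7, -32, -37, -31, 18]
  18 > parent 7 at index 2, swap → [50, 5, 18, -32, -37, -31, 7]
Insert -24:
  append -24 at index 7 → [50, 5, 18, -32, -37, -31, 7, -24]
  -24 > parent -32 at index 3, swap → [50, 5, 18, -24, -37, -31, 7, -32]
Insert 35:
  append 35 at index 8 → [50, 5, 18, -24, -37, -31, 7, -32, 35]
  35 > parent -24 at index 3, swap → [50, 5, 18, 35, -37, -31, 7, -32, -24]
  35 > parent 5 at index 1, swap → [50, 35, 18, 5, -37, -31, 7, -32, -24]
Insert 39:
  append 39 at index 9 → [50, 35, 18, 5, -37, -31, 7, -32, -24, 39]
  39 > parent -37 at index 4, swap → [50, 35, 18, 5, 39, -31, 7, -32, -24, -37]
  39 > parent 35 at index 1, swap → [50, 39, 18, 5, 35, -31, 7, -32, -24, -37]
Insert 36:
  append 36 at index 10 → [50, 39, 18, 5, 35, -31, 7, -32, -24, -37, 36]
  36 > parent 35 at index 4, swap → [50, 39, 18, 5, 36, -31, 7, -32, -24, -37, 35]
Insert -40:
  append -40 at index 11 → [50, 39, 18, 5, 36, -31, 7, -32, -24, -37, 35, -40] (no swap needed)

[50, 39, 18, 5, 36, -31, 7, -32, -24, -37, 35, -40]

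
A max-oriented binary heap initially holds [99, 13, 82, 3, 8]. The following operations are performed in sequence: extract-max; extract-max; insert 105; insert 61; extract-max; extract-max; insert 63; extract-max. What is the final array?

[13, 3, 8]

extract-max → returns 99:
  remove root 99; move last element 8 to root → [8, 13, 82, 3]
  8 vs larger child 82 at index 2, swap → [82, 13, 8, 3]
extract-max → returns 82:
  remove root 82; move last element 3 to root → [3, 13, 8]
  3 vs larger child 13 at index 1, swap → [13, 3, 8]
insert 105:
  append 105 at index 3 → [13, 3, 8, 105]
  105 > parent 3 at index 1, swap → [13, 105, 8, 3]
  105 > parent 13 at index 0, swap → [105, 13, 8, 3]
insert 61:
  append 61 at index 4 → [105, 13, 8, 3, 61]
  61 > parent 13 at index 1, swap → [105, 61, 8, 3, 13]
extract-max → returns 105:
  remove root 105; move last element 13 to root → [13, 61, 8, 3]
  13 vs larger child 61 at index 1, swap → [61, 13, 8, 3]
extract-max → returns 61:
  remove root 61; move last element 3 to root → [3, 13, 8]
  3 vs larger child 13 at index 1, swap → [13, 3, 8]
insert 63:
  append 63 at index 3 → [13, 3, 8, 63]
  63 > parent 3 at index 1, swap → [13, 63, 8, 3]
  63 > parent 13 at index 0, swap → [63, 13, 8, 3]
extract-max → returns 63:
  remove root 63; move last element 3 to root → [3, 13, 8]
  3 vs larger child 13 at index 1, swap → [13, 3, 8]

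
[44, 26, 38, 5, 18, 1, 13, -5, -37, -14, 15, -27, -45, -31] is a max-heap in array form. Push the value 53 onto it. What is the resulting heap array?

[53, 26, 44, 5, 18, 1, 38, -5, -37, -14, 15, -27, -45, -31, 13]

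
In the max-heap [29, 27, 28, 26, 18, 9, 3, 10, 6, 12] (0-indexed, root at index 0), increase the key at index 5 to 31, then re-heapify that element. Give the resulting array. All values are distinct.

[31, 27, 29, 26, 18, 28, 3, 10, 6, 12]

set index 5 from 9 to 31 → [29, 27, 28, 26, 18, 31, 3, 10, 6, 12]
31 > parent 28 at index 2, swap → [29, 27, 31, 26, 18, 28, 3, 10, 6, 12]
31 > parent 29 at index 0, swap → [31, 27, 29, 26, 18, 28, 3, 10, 6, 12]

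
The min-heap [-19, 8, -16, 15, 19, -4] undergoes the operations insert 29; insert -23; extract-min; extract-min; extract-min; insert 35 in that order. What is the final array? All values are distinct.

[-4, 8, 29, 15, 19, 35]

insert 29:
  append 29 at index 6 → [-19, 8, -16, 15, 19, -4, 29] (no swap needed)
insert -23:
  append -23 at index 7 → [-19, 8, -16, 15, 19, -4, 29, -23]
  -23 < parent 15 at index 3, swap → [-19, 8, -16, -23, 19, -4, 29, 15]
  -23 < parent 8 at index 1, swap → [-19, -23, -16, 8, 19, -4, 29, 15]
  -23 < parent -19 at index 0, swap → [-23, -19, -16, 8, 19, -4, 29, 15]
extract-min → returns -23:
  remove root -23; move last element 15 to root → [15, -19, -16, 8, 19, -4, 29]
  15 vs smaller child -19 at index 1, swap → [-19, 15, -16, 8, 19, -4, 29]
  15 vs smaller child 8 at index 3, swap → [-19, 8, -16, 15, 19, -4, 29]
extract-min → returns -19:
  remove root -19; move last element 29 to root → [29, 8, -16, 15, 19, -4]
  29 vs smaller child -16 at index 2, swap → [-16, 8, 29, 15, 19, -4]
  29 vs only child -4 at index 5, swap → [-16, 8, -4, 15, 19, 29]
extract-min → returns -16:
  remove root -16; move last element 29 to root → [29, 8, -4, 15, 19]
  29 vs smaller child -4 at index 2, swap → [-4, 8, 29, 15, 19]
insert 35:
  append 35 at index 5 → [-4, 8, 29, 15, 19, 35] (no swap needed)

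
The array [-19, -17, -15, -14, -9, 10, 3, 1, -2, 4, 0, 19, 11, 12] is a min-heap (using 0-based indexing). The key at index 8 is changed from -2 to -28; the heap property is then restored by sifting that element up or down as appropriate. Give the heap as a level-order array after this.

set index 8 from -2 to -28 → [-19, -17, -15, -14, -9, 10, 3, 1, -28, 4, 0, 19, 11, 12]
-28 < parent -14 at index 3, swap → [-19, -17, -15, -28, -9, 10, 3, 1, -14, 4, 0, 19, 11, 12]
-28 < parent -17 at index 1, swap → [-19, -28, -15, -17, -9, 10, 3, 1, -14, 4, 0, 19, 11, 12]
-28 < parent -19 at index 0, swap → [-28, -19, -15, -17, -9, 10, 3, 1, -14, 4, 0, 19, 11, 12]

[-28, -19, -15, -17, -9, 10, 3, 1, -14, 4, 0, 19, 11, 12]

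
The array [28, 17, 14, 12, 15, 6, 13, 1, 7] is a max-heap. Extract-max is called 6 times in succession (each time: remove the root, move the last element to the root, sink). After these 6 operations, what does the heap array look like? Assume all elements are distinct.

[7, 1, 6]

extract-max #1 returns 28:
  remove root 28; move last element 7 to root → [7, 17, 14, 12, 15, 6, 13, 1]
  7 vs larger child 17 at index 1, swap → [17, 7, 14, 12, 15, 6, 13, 1]
  7 vs larger child 15 at index 4, swap → [17, 15, 14, 12, 7, 6, 13, 1]
extract-max #2 returns 17:
  remove root 17; move last element 1 to root → [1, 15, 14, 12, 7, 6, 13]
  1 vs larger child 15 at index 1, swap → [15, 1, 14, 12, 7, 6, 13]
  1 vs larger child 12 at index 3, swap → [15, 12, 14, 1, 7, 6, 13]
extract-max #3 returns 15:
  remove root 15; move last element 13 to root → [13, 12, 14, 1, 7, 6]
  13 vs larger child 14 at index 2, swap → [14, 12, 13, 1, 7, 6]
extract-max #4 returns 14:
  remove root 14; move last element 6 to root → [6, 12, 13, 1, 7]
  6 vs larger child 13 at index 2, swap → [13, 12, 6, 1, 7]
extract-max #5 returns 13:
  remove root 13; move last element 7 to root → [7, 12, 6, 1]
  7 vs larger child 12 at index 1, swap → [12, 7, 6, 1]
extract-max #6 returns 12:
  remove root 12; move last element 1 to root → [1, 7, 6]
  1 vs larger child 7 at index 1, swap → [7, 1, 6]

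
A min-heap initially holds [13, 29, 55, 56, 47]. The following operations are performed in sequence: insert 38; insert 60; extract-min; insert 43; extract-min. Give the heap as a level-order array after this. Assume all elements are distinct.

insert 38:
  append 38 at index 5 → [13, 29, 55, 56, 47, 38]
  38 < parent 55 at index 2, swap → [13, 29, 38, 56, 47, 55]
insert 60:
  append 60 at index 6 → [13, 29, 38, 56, 47, 55, 60] (no swap needed)
extract-min → returns 13:
  remove root 13; move last element 60 to root → [60, 29, 38, 56, 47, 55]
  60 vs smaller child 29 at index 1, swap → [29, 60, 38, 56, 47, 55]
  60 vs smaller child 47 at index 4, swap → [29, 47, 38, 56, 60, 55]
insert 43:
  append 43 at index 6 → [29, 47, 38, 56, 60, 55, 43] (no swap needed)
extract-min → returns 29:
  remove root 29; move last element 43 to root → [43, 47, 38, 56, 60, 55]
  43 vs smaller child 38 at index 2, swap → [38, 47, 43, 56, 60, 55]

[38, 47, 43, 56, 60, 55]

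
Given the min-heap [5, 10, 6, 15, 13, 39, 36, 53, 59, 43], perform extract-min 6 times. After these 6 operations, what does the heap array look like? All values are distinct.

extract-min #1 returns 5:
  remove root 5; move last element 43 to root → [43, 10, 6, 15, 13, 39, 36, 53, 59]
  43 vs smaller child 6 at index 2, swap → [6, 10, 43, 15, 13, 39, 36, 53, 59]
  43 vs smaller child 36 at index 6, swap → [6, 10, 36, 15, 13, 39, 43, 53, 59]
extract-min #2 returns 6:
  remove root 6; move last element 59 to root → [59, 10, 36, 15, 13, 39, 43, 53]
  59 vs smaller child 10 at index 1, swap → [10, 59, 36, 15, 13, 39, 43, 53]
  59 vs smaller child 13 at index 4, swap → [10, 13, 36, 15, 59, 39, 43, 53]
extract-min #3 returns 10:
  remove root 10; move last element 53 to root → [53, 13, 36, 15, 59, 39, 43]
  53 vs smaller child 13 at index 1, swap → [13, 53, 36, 15, 59, 39, 43]
  53 vs smaller child 15 at index 3, swap → [13, 15, 36, 53, 59, 39, 43]
extract-min #4 returns 13:
  remove root 13; move last element 43 to root → [43, 15, 36, 53, 59, 39]
  43 vs smaller child 15 at index 1, swap → [15, 43, 36, 53, 59, 39]
extract-min #5 returns 15:
  remove root 15; move last element 39 to root → [39, 43, 36, 53, 59]
  39 vs smaller child 36 at index 2, swap → [36, 43, 39, 53, 59]
extract-min #6 returns 36:
  remove root 36; move last element 59 to root → [59, 43, 39, 53]
  59 vs smaller child 39 at index 2, swap → [39, 43, 59, 53]

[39, 43, 59, 53]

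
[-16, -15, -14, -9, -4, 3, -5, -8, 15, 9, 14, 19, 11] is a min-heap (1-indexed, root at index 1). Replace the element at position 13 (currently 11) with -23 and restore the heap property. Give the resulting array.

[-23, -15, -16, -9, -4, -14, -5, -8, 15, 9, 14, 19, 3]

set index 13 from 11 to -23 → [-16, -15, -14, -9, -4, 3, -5, -8, 15, 9, 14, 19, -23]
-23 < parent 3 at index 6, swap → [-16, -15, -14, -9, -4, -23, -5, -8, 15, 9, 14, 19, 3]
-23 < parent -14 at index 3, swap → [-16, -15, -23, -9, -4, -14, -5, -8, 15, 9, 14, 19, 3]
-23 < parent -16 at index 1, swap → [-23, -15, -16, -9, -4, -14, -5, -8, 15, 9, 14, 19, 3]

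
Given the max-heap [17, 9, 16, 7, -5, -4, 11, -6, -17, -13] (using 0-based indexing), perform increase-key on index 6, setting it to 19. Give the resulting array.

[19, 9, 17, 7, -5, -4, 16, -6, -17, -13]

set index 6 from 11 to 19 → [17, 9, 16, 7, -5, -4, 19, -6, -17, -13]
19 > parent 16 at index 2, swap → [17, 9, 19, 7, -5, -4, 16, -6, -17, -13]
19 > parent 17 at index 0, swap → [19, 9, 17, 7, -5, -4, 16, -6, -17, -13]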